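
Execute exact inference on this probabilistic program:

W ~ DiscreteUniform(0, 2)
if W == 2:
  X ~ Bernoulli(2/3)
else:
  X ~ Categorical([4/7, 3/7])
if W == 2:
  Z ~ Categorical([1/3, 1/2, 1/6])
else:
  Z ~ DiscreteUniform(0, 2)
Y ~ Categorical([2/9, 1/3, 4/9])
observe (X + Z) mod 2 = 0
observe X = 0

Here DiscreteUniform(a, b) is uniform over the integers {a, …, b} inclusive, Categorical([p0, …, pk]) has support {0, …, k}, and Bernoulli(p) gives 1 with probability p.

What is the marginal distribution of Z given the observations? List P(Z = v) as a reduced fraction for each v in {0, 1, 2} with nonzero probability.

P(Z=0) = 62/117, P(Z=2) = 55/117

Enumerate traces; 18 have nonzero weight after conditioning:
  (W=0, X=0, Z=0, Y=0) weight 8/567
  (W=0, X=0, Z=0, Y=1) weight 4/189
  (W=0, X=0, Z=0, Y=2) weight 16/567
  (W=0, X=0, Z=2, Y=0) weight 8/567
  (W=0, X=0, Z=2, Y=1) weight 4/189
  (W=0, X=0, Z=2, Y=2) weight 16/567
  (W=1, X=0, Z=0, Y=0) weight 8/567
  (W=1, X=0, Z=0, Y=1) weight 4/189
  … 10 more
Group by Z:
  weight(Z=0) = 31/189
  weight(Z=2) = 55/378
Total weight = 31/189 + 55/378 = 13/42
P(Z=0 | obs) = 31/189 / 13/42 = 62/117
P(Z=2 | obs) = 55/378 / 13/42 = 55/117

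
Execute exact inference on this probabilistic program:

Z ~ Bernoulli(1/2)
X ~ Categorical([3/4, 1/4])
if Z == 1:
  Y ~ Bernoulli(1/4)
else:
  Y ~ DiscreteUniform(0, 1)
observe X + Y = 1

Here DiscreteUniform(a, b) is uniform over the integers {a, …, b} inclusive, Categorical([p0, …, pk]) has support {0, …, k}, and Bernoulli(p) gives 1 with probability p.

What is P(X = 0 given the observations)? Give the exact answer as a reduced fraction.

P(X = 0 | obs) = 9/14

Enumerate traces; 4 have nonzero weight after conditioning:
  (Z=0, X=0, Y=1) weight 3/16
  (Z=0, X=1, Y=0) weight 1/16
  (Z=1, X=0, Y=1) weight 3/32
  (Z=1, X=1, Y=0) weight 3/32
Group by X:
  weight(X=0) = 9/32
  weight(X=1) = 5/32
Total weight = 9/32 + 5/32 = 7/16
P(X=0 | obs) = 9/32 / 7/16 = 9/14
P(X=1 | obs) = 5/32 / 7/16 = 5/14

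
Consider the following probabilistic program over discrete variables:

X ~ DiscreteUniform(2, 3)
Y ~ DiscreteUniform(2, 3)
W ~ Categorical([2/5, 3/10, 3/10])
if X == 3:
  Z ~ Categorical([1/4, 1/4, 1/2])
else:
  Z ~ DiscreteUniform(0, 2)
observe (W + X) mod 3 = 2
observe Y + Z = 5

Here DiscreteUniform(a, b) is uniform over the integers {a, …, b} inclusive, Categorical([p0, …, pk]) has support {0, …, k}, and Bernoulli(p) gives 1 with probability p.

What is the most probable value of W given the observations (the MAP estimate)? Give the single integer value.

argmax_v P(W = v | obs) = 2

Enumerate traces; 2 have nonzero weight after conditioning:
  (X=2, Y=3, W=0, Z=2) weight 1/30
  (X=3, Y=3, W=2, Z=2) weight 3/80
Group by W:
  weight(W=0) = 1/30
  weight(W=2) = 3/80
Total weight = 1/30 + 3/80 = 17/240
P(W=0 | obs) = 1/30 / 17/240 = 8/17
P(W=2 | obs) = 3/80 / 17/240 = 9/17
argmax = 2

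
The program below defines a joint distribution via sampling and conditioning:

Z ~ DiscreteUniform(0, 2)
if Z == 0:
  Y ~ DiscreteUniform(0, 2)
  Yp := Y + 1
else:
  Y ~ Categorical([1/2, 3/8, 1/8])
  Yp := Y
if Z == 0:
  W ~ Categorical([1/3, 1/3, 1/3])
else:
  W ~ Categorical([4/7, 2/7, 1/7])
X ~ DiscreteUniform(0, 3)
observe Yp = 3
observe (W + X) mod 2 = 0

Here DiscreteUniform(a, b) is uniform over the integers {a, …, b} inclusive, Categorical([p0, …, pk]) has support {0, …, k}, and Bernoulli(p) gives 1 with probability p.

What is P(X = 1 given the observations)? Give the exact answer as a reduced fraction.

Enumerate traces; 6 have nonzero weight after conditioning:
  (Z=0, Y=2, W=0, X=0) weight 1/108
  (Z=0, Y=2, W=0, X=2) weight 1/108
  (Z=0, Y=2, W=1, X=1) weight 1/108
  (Z=0, Y=2, W=1, X=3) weight 1/108
  (Z=0, Y=2, W=2, X=0) weight 1/108
  (Z=0, Y=2, W=2, X=2) weight 1/108
Group by X:
  weight(X=0) = 1/54
  weight(X=1) = 1/108
  weight(X=2) = 1/54
  weight(X=3) = 1/108
Total weight = 1/54 + 1/108 + 1/54 + 1/108 = 1/18
P(X=0 | obs) = 1/54 / 1/18 = 1/3
P(X=1 | obs) = 1/108 / 1/18 = 1/6
P(X=2 | obs) = 1/54 / 1/18 = 1/3
P(X=3 | obs) = 1/108 / 1/18 = 1/6

P(X = 1 | obs) = 1/6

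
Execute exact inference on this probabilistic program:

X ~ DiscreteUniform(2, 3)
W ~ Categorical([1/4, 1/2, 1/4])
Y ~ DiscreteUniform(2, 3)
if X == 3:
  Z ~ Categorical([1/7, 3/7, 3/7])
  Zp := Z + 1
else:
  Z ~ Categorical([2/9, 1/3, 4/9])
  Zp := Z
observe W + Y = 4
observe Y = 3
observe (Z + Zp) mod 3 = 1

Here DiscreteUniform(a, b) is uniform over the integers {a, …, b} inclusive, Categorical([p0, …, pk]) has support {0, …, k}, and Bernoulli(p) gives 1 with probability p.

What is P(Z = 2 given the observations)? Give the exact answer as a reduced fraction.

P(Z = 2 | obs) = 28/37

Enumerate traces; 2 have nonzero weight after conditioning:
  (X=2, W=1, Y=3, Z=2) weight 1/18
  (X=3, W=1, Y=3, Z=0) weight 1/56
Group by Z:
  weight(Z=0) = 1/56
  weight(Z=2) = 1/18
Total weight = 1/56 + 1/18 = 37/504
P(Z=0 | obs) = 1/56 / 37/504 = 9/37
P(Z=2 | obs) = 1/18 / 37/504 = 28/37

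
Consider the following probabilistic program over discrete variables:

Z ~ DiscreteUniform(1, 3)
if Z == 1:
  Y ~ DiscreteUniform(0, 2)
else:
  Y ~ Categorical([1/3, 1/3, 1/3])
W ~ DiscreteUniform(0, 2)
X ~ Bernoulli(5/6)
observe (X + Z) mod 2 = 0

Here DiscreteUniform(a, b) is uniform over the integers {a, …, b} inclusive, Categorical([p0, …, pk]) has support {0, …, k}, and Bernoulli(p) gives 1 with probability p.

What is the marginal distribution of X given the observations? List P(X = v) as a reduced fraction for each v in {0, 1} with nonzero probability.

P(X=0) = 1/11, P(X=1) = 10/11

Enumerate traces; 27 have nonzero weight after conditioning:
  (Z=1, Y=0, W=0, X=1) weight 5/162
  (Z=1, Y=0, W=1, X=1) weight 5/162
  (Z=1, Y=0, W=2, X=1) weight 5/162
  (Z=1, Y=1, W=0, X=1) weight 5/162
  (Z=1, Y=1, W=1, X=1) weight 5/162
  (Z=1, Y=1, W=2, X=1) weight 5/162
  (Z=1, Y=2, W=0, X=1) weight 5/162
  (Z=1, Y=2, W=1, X=1) weight 5/162
  (Z=2, Y=0, W=0, X=0) weight 1/162
  … 18 more
Group by X:
  weight(X=0) = 1/18
  weight(X=1) = 5/9
Total weight = 1/18 + 5/9 = 11/18
P(X=0 | obs) = 1/18 / 11/18 = 1/11
P(X=1 | obs) = 5/9 / 11/18 = 10/11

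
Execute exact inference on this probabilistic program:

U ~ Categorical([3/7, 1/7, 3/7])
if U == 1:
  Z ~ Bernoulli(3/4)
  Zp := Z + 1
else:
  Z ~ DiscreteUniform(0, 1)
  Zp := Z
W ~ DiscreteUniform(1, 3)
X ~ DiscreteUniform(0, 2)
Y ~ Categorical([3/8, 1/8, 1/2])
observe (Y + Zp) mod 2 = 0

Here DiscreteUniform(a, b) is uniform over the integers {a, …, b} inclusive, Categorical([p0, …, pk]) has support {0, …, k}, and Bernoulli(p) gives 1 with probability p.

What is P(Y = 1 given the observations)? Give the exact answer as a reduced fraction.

Enumerate traces; 81 have nonzero weight after conditioning:
  (U=0, Z=0, W=1, X=0, Y=0) weight 1/112
  (U=0, Z=0, W=1, X=0, Y=2) weight 1/84
  (U=0, Z=0, W=1, X=1, Y=0) weight 1/112
  (U=0, Z=0, W=1, X=1, Y=2) weight 1/84
  (U=0, Z=0, W=1, X=2, Y=0) weight 1/112
  (U=0, Z=0, W=1, X=2, Y=2) weight 1/84
  (U=0, Z=0, W=2, X=0, Y=0) weight 1/112
  (U=0, Z=0, W=2, X=0, Y=2) weight 1/84
  (U=0, Z=1, W=1, X=0, Y=1) weight 1/336
  … 72 more
Group by Y:
  weight(Y=0) = 45/224
  weight(Y=1) = 13/224
  weight(Y=2) = 15/56
Total weight = 45/224 + 13/224 + 15/56 = 59/112
P(Y=0 | obs) = 45/224 / 59/112 = 45/118
P(Y=1 | obs) = 13/224 / 59/112 = 13/118
P(Y=2 | obs) = 15/56 / 59/112 = 30/59

P(Y = 1 | obs) = 13/118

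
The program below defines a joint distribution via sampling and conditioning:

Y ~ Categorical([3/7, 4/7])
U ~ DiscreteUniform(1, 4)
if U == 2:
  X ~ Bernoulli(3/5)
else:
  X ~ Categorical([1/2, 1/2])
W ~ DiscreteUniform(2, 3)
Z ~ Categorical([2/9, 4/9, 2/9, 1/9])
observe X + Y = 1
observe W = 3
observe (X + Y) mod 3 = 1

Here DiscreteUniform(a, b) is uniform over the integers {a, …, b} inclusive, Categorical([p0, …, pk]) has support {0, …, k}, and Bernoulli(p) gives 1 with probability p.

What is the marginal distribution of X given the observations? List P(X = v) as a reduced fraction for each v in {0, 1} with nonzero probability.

P(X=0) = 76/139, P(X=1) = 63/139

Enumerate traces; 32 have nonzero weight after conditioning:
  (Y=0, U=1, X=1, W=3, Z=0) weight 1/168
  (Y=0, U=1, X=1, W=3, Z=1) weight 1/84
  (Y=0, U=1, X=1, W=3, Z=2) weight 1/168
  (Y=0, U=1, X=1, W=3, Z=3) weight 1/336
  (Y=0, U=2, X=1, W=3, Z=0) weight 1/140
  (Y=0, U=2, X=1, W=3, Z=1) weight 1/70
  (Y=0, U=2, X=1, W=3, Z=2) weight 1/140
  (Y=0, U=2, X=1, W=3, Z=3) weight 1/280
  (Y=1, U=1, X=0, W=3, Z=0) weight 1/126
  … 23 more
Group by X:
  weight(X=0) = 19/140
  weight(X=1) = 9/80
Total weight = 19/140 + 9/80 = 139/560
P(X=0 | obs) = 19/140 / 139/560 = 76/139
P(X=1 | obs) = 9/80 / 139/560 = 63/139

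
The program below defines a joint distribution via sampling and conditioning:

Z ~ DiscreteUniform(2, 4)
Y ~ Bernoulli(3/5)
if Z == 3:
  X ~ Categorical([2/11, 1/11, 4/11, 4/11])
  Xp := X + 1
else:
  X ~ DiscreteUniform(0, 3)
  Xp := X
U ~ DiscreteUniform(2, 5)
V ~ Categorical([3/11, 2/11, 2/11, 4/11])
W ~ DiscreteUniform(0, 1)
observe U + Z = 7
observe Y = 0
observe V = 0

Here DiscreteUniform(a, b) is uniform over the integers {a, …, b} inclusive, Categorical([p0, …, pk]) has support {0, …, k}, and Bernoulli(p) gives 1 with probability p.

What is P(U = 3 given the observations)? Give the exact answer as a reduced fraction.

P(U = 3 | obs) = 1/3

Enumerate traces; 24 have nonzero weight after conditioning:
  (Z=2, Y=0, X=0, U=5, V=0, W=0) weight 1/880
  (Z=2, Y=0, X=0, U=5, V=0, W=1) weight 1/880
  (Z=2, Y=0, X=1, U=5, V=0, W=0) weight 1/880
  (Z=2, Y=0, X=1, U=5, V=0, W=1) weight 1/880
  (Z=2, Y=0, X=2, U=5, V=0, W=0) weight 1/880
  (Z=2, Y=0, X=2, U=5, V=0, W=1) weight 1/880
  (Z=2, Y=0, X=3, U=5, V=0, W=0) weight 1/880
  (Z=2, Y=0, X=3, U=5, V=0, W=1) weight 1/880
  (Z=3, Y=0, X=0, U=4, V=0, W=0) weight 1/1210
  (Z=4, Y=0, X=0, U=3, V=0, W=0) weight 1/880
  … 14 more
Group by U:
  weight(U=3) = 1/110
  weight(U=4) = 1/110
  weight(U=5) = 1/110
Total weight = 1/110 + 1/110 + 1/110 = 3/110
P(U=3 | obs) = 1/110 / 3/110 = 1/3
P(U=4 | obs) = 1/110 / 3/110 = 1/3
P(U=5 | obs) = 1/110 / 3/110 = 1/3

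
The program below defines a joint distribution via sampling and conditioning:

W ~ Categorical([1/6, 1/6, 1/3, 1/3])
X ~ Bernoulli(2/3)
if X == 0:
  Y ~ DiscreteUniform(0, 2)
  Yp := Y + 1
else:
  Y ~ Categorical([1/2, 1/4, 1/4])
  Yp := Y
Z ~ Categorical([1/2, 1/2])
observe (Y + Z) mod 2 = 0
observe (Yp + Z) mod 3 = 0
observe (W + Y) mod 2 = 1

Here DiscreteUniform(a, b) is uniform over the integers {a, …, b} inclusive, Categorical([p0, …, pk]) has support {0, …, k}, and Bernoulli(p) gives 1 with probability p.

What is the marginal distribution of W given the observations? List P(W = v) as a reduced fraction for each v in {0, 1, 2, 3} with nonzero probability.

Enumerate traces; 6 have nonzero weight after conditioning:
  (W=0, X=0, Y=1, Z=1) weight 1/108
  (W=1, X=0, Y=2, Z=0) weight 1/108
  (W=1, X=1, Y=0, Z=0) weight 1/36
  (W=2, X=0, Y=1, Z=1) weight 1/54
  (W=3, X=0, Y=2, Z=0) weight 1/54
  (W=3, X=1, Y=0, Z=0) weight 1/18
Group by W:
  weight(W=0) = 1/108
  weight(W=1) = 1/27
  weight(W=2) = 1/54
  weight(W=3) = 2/27
Total weight = 1/108 + 1/27 + 1/54 + 2/27 = 5/36
P(W=0 | obs) = 1/108 / 5/36 = 1/15
P(W=1 | obs) = 1/27 / 5/36 = 4/15
P(W=2 | obs) = 1/54 / 5/36 = 2/15
P(W=3 | obs) = 2/27 / 5/36 = 8/15

P(W=0) = 1/15, P(W=1) = 4/15, P(W=2) = 2/15, P(W=3) = 8/15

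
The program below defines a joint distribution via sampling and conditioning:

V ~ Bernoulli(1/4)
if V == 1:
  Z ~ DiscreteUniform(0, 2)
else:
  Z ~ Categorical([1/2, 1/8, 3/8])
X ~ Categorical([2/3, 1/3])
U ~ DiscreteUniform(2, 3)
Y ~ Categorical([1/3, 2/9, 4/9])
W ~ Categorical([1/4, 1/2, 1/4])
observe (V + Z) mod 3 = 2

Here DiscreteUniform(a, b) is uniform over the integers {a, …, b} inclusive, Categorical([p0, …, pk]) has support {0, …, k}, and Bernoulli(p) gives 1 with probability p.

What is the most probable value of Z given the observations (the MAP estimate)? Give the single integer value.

Enumerate traces; 72 have nonzero weight after conditioning:
  (V=0, Z=2, X=0, U=2, Y=0, W=0) weight 1/128
  (V=0, Z=2, X=0, U=2, Y=0, W=1) weight 1/64
  (V=0, Z=2, X=0, U=2, Y=0, W=2) weight 1/128
  (V=0, Z=2, X=0, U=2, Y=1, W=0) weight 1/192
  (V=0, Z=2, X=0, U=2, Y=1, W=1) weight 1/96
  (V=0, Z=2, X=0, U=2, Y=1, W=2) weight 1/192
  (V=0, Z=2, X=0, U=2, Y=2, W=0) weight 1/96
  (V=0, Z=2, X=0, U=2, Y=2, W=1) weight 1/48
  (V=1, Z=1, X=0, U=2, Y=0, W=0) weight 1/432
  … 63 more
Group by Z:
  weight(Z=1) = 1/12
  weight(Z=2) = 9/32
Total weight = 1/12 + 9/32 = 35/96
P(Z=1 | obs) = 1/12 / 35/96 = 8/35
P(Z=2 | obs) = 9/32 / 35/96 = 27/35
argmax = 2

argmax_v P(Z = v | obs) = 2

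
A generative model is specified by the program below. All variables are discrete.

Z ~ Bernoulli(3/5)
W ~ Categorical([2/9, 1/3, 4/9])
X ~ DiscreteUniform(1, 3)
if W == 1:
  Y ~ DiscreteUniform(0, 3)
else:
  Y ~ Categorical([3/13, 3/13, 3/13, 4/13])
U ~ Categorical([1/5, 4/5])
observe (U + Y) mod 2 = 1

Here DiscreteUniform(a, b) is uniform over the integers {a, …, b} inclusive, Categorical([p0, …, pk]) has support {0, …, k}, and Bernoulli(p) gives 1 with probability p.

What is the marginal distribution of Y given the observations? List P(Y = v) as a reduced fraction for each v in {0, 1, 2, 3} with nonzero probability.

P(Y=0) = 74/189, P(Y=1) = 37/378, P(Y=2) = 74/189, P(Y=3) = 5/42

Enumerate traces; 72 have nonzero weight after conditioning:
  (Z=0, W=0, X=1, Y=0, U=1) weight 16/2925
  (Z=0, W=0, X=1, Y=1, U=0) weight 4/2925
  (Z=0, W=0, X=1, Y=2, U=1) weight 16/2925
  (Z=0, W=0, X=1, Y=3, U=0) weight 16/8775
  (Z=0, W=0, X=2, Y=0, U=1) weight 16/2925
  (Z=0, W=0, X=2, Y=1, U=0) weight 4/2925
  (Z=0, W=0, X=2, Y=2, U=1) weight 16/2925
  (Z=0, W=0, X=2, Y=3, U=0) weight 16/8775
  … 64 more
Group by Y:
  weight(Y=0) = 37/195
  weight(Y=1) = 37/780
  weight(Y=2) = 37/195
  weight(Y=3) = 3/52
Total weight = 37/195 + 37/780 + 37/195 + 3/52 = 63/130
P(Y=0 | obs) = 37/195 / 63/130 = 74/189
P(Y=1 | obs) = 37/780 / 63/130 = 37/378
P(Y=2 | obs) = 37/195 / 63/130 = 74/189
P(Y=3 | obs) = 3/52 / 63/130 = 5/42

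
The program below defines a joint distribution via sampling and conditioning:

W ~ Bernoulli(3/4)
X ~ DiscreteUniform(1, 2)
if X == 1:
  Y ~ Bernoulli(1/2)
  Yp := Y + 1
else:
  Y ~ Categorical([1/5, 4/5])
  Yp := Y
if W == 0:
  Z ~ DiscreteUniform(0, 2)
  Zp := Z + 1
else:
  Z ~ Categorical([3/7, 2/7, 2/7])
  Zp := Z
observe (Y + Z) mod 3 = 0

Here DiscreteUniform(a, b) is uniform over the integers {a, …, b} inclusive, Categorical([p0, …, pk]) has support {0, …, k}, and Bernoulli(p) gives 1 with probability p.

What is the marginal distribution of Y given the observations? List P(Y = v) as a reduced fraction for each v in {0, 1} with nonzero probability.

Enumerate traces; 8 have nonzero weight after conditioning:
  (W=0, X=1, Y=0, Z=0) weight 1/48
  (W=0, X=1, Y=1, Z=2) weight 1/48
  (W=0, X=2, Y=0, Z=0) weight 1/120
  (W=0, X=2, Y=1, Z=2) weight 1/30
  (W=1, X=1, Y=0, Z=0) weight 9/112
  (W=1, X=1, Y=1, Z=2) weight 3/56
  (W=1, X=2, Y=0, Z=0) weight 9/280
  (W=1, X=2, Y=1, Z=2) weight 3/35
Group by Y:
  weight(Y=0) = 17/120
  weight(Y=1) = 65/336
Total weight = 17/120 + 65/336 = 563/1680
P(Y=0 | obs) = 17/120 / 563/1680 = 238/563
P(Y=1 | obs) = 65/336 / 563/1680 = 325/563

P(Y=0) = 238/563, P(Y=1) = 325/563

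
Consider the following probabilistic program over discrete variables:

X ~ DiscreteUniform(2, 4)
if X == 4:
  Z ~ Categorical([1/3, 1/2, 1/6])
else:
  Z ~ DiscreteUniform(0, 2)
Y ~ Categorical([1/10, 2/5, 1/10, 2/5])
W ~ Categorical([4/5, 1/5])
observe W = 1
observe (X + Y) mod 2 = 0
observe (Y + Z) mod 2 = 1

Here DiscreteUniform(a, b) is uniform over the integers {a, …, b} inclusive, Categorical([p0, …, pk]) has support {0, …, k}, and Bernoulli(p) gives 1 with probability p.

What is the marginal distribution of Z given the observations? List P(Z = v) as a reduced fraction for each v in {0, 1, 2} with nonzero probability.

Enumerate traces; 8 have nonzero weight after conditioning:
  (X=2, Z=1, Y=0, W=1) weight 1/450
  (X=2, Z=1, Y=2, W=1) weight 1/450
  (X=3, Z=0, Y=1, W=1) weight 2/225
  (X=3, Z=0, Y=3, W=1) weight 2/225
  (X=3, Z=2, Y=1, W=1) weight 2/225
  (X=3, Z=2, Y=3, W=1) weight 2/225
  (X=4, Z=1, Y=0, W=1) weight 1/300
  (X=4, Z=1, Y=2, W=1) weight 1/300
Group by Z:
  weight(Z=0) = 4/225
  weight(Z=1) = 1/90
  weight(Z=2) = 4/225
Total weight = 4/225 + 1/90 + 4/225 = 7/150
P(Z=0 | obs) = 4/225 / 7/150 = 8/21
P(Z=1 | obs) = 1/90 / 7/150 = 5/21
P(Z=2 | obs) = 4/225 / 7/150 = 8/21

P(Z=0) = 8/21, P(Z=1) = 5/21, P(Z=2) = 8/21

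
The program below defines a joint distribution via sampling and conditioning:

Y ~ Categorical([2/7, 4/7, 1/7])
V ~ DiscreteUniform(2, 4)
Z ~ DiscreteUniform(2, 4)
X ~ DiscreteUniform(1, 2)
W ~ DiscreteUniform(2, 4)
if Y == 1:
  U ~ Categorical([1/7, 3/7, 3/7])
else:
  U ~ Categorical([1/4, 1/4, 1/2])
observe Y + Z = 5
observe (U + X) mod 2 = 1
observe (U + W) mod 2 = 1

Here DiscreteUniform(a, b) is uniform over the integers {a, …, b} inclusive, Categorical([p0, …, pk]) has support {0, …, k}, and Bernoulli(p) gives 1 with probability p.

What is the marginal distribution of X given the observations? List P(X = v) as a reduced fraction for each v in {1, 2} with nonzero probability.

Enumerate traces; 24 have nonzero weight after conditioning:
  (Y=1, V=2, Z=4, X=1, W=3, U=0) weight 2/1323
  (Y=1, V=2, Z=4, X=1, W=3, U=2) weight 2/441
  (Y=1, V=2, Z=4, X=2, W=2, U=1) weight 2/441
  (Y=1, V=2, Z=4, X=2, W=4, U=1) weight 2/441
  (Y=1, V=3, Z=4, X=1, W=3, U=0) weight 2/1323
  (Y=1, V=3, Z=4, X=1, W=3, U=2) weight 2/441
  (Y=1, V=3, Z=4, X=2, W=2, U=1) weight 2/441
  (Y=1, V=3, Z=4, X=2, W=4, U=1) weight 2/441
  … 16 more
Group by X:
  weight(X=1) = 85/3528
  weight(X=2) = 55/1764
Total weight = 85/3528 + 55/1764 = 65/1176
P(X=1 | obs) = 85/3528 / 65/1176 = 17/39
P(X=2 | obs) = 55/1764 / 65/1176 = 22/39

P(X=1) = 17/39, P(X=2) = 22/39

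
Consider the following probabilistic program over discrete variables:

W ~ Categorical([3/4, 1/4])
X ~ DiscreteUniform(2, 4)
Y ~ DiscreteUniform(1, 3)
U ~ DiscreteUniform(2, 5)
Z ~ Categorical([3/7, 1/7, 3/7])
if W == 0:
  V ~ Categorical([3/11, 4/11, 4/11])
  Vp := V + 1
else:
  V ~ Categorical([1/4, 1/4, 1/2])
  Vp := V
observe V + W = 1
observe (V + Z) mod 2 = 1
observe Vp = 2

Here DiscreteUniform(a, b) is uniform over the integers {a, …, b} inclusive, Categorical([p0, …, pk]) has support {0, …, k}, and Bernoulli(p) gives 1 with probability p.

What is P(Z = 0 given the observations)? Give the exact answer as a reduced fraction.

P(Z = 0 | obs) = 1/2

Enumerate traces; 72 have nonzero weight after conditioning:
  (W=0, X=2, Y=1, U=2, Z=0, V=1) weight 1/308
  (W=0, X=2, Y=1, U=2, Z=2, V=1) weight 1/308
  (W=0, X=2, Y=1, U=3, Z=0, V=1) weight 1/308
  (W=0, X=2, Y=1, U=3, Z=2, V=1) weight 1/308
  (W=0, X=2, Y=1, U=4, Z=0, V=1) weight 1/308
  (W=0, X=2, Y=1, U=4, Z=2, V=1) weight 1/308
  (W=0, X=2, Y=1, U=5, Z=0, V=1) weight 1/308
  (W=0, X=2, Y=1, U=5, Z=2, V=1) weight 1/308
  … 64 more
Group by Z:
  weight(Z=0) = 9/77
  weight(Z=2) = 9/77
Total weight = 9/77 + 9/77 = 18/77
P(Z=0 | obs) = 9/77 / 18/77 = 1/2
P(Z=2 | obs) = 9/77 / 18/77 = 1/2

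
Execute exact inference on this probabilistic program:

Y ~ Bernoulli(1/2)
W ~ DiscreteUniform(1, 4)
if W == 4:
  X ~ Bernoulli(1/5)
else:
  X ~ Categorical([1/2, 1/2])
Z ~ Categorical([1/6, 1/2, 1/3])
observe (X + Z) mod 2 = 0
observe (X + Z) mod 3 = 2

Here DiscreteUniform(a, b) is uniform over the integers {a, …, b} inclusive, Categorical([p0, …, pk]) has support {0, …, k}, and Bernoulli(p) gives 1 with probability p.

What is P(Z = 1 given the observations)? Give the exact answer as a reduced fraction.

P(Z = 1 | obs) = 51/97

Enumerate traces; 16 have nonzero weight after conditioning:
  (Y=0, W=1, X=0, Z=2) weight 1/48
  (Y=0, W=1, X=1, Z=1) weight 1/32
  (Y=0, W=2, X=0, Z=2) weight 1/48
  (Y=0, W=2, X=1, Z=1) weight 1/32
  (Y=0, W=3, X=0, Z=2) weight 1/48
  (Y=0, W=3, X=1, Z=1) weight 1/32
  (Y=0, W=4, X=0, Z=2) weight 1/30
  (Y=0, W=4, X=1, Z=1) weight 1/80
  … 8 more
Group by Z:
  weight(Z=1) = 17/80
  weight(Z=2) = 23/120
Total weight = 17/80 + 23/120 = 97/240
P(Z=1 | obs) = 17/80 / 97/240 = 51/97
P(Z=2 | obs) = 23/120 / 97/240 = 46/97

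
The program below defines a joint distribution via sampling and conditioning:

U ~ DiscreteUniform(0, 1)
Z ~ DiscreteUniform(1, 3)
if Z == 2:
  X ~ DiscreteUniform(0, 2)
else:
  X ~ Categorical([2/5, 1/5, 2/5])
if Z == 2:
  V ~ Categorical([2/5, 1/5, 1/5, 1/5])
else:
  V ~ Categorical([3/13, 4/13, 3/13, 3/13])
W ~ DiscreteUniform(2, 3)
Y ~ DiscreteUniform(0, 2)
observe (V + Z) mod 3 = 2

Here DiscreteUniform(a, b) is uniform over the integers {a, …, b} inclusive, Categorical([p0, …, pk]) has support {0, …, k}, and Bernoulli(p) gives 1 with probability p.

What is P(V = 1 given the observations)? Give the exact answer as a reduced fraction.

P(V = 1 | obs) = 10/37

Enumerate traces; 144 have nonzero weight after conditioning:
  (U=0, Z=1, X=0, V=1, W=2, Y=0) weight 2/585
  (U=0, Z=1, X=0, V=1, W=2, Y=1) weight 2/585
  (U=0, Z=1, X=0, V=1, W=2, Y=2) weight 2/585
  (U=0, Z=1, X=0, V=1, W=3, Y=0) weight 2/585
  (U=0, Z=1, X=0, V=1, W=3, Y=1) weight 2/585
  (U=0, Z=1, X=0, V=1, W=3, Y=2) weight 2/585
  (U=0, Z=1, X=1, V=1, W=2, Y=0) weight 1/585
  (U=0, Z=1, X=1, V=1, W=2, Y=1) weight 1/585
  (U=0, Z=2, X=0, V=0, W=2, Y=0) weight 1/270
  (U=0, Z=2, X=0, V=3, W=2, Y=0) weight 1/540
  … 134 more
Group by V:
  weight(V=0) = 2/15
  weight(V=1) = 4/39
  weight(V=2) = 1/13
  weight(V=3) = 1/15
Total weight = 2/15 + 4/39 + 1/13 + 1/15 = 74/195
P(V=0 | obs) = 2/15 / 74/195 = 13/37
P(V=1 | obs) = 4/39 / 74/195 = 10/37
P(V=2 | obs) = 1/13 / 74/195 = 15/74
P(V=3 | obs) = 1/15 / 74/195 = 13/74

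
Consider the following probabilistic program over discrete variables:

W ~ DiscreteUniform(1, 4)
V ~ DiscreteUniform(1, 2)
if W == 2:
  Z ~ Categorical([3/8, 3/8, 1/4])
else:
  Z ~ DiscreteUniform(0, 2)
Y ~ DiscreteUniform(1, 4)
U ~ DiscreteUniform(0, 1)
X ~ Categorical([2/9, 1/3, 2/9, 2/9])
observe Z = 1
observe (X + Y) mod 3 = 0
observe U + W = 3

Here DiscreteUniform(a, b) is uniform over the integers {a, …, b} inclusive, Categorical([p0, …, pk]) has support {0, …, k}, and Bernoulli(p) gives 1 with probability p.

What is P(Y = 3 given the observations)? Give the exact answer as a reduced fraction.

Enumerate traces; 20 have nonzero weight after conditioning:
  (W=2, V=1, Z=1, Y=1, U=1, X=2) weight 1/768
  (W=2, V=1, Z=1, Y=2, U=1, X=1) weight 1/512
  (W=2, V=1, Z=1, Y=3, U=1, X=0) weight 1/768
  (W=2, V=1, Z=1, Y=3, U=1, X=3) weight 1/768
  (W=2, V=1, Z=1, Y=4, U=1, X=2) weight 1/768
  (W=2, V=2, Z=1, Y=1, U=1, X=2) weight 1/768
  (W=2, V=2, Z=1, Y=2, U=1, X=1) weight 1/512
  (W=2, V=2, Z=1, Y=3, U=1, X=0) weight 1/768
  … 12 more
Group by Y:
  weight(Y=1) = 17/3456
  weight(Y=2) = 17/2304
  weight(Y=3) = 17/1728
  weight(Y=4) = 17/3456
Total weight = 17/3456 + 17/2304 + 17/1728 + 17/3456 = 187/6912
P(Y=1 | obs) = 17/3456 / 187/6912 = 2/11
P(Y=2 | obs) = 17/2304 / 187/6912 = 3/11
P(Y=3 | obs) = 17/1728 / 187/6912 = 4/11
P(Y=4 | obs) = 17/3456 / 187/6912 = 2/11

P(Y = 3 | obs) = 4/11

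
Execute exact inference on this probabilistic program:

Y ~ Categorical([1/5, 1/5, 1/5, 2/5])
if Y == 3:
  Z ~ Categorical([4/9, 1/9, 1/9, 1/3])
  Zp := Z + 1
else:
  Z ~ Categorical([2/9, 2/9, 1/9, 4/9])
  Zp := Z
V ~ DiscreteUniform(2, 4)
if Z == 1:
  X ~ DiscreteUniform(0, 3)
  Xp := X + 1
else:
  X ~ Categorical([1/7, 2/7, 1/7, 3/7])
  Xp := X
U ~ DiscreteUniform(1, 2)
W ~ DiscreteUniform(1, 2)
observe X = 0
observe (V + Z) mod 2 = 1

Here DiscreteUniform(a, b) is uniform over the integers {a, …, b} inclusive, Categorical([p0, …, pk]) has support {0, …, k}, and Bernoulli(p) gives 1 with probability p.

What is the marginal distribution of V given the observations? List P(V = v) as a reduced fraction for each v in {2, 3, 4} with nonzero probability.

Enumerate traces; 96 have nonzero weight after conditioning:
  (Y=0, Z=0, V=3, X=0, U=1, W=1) weight 1/1890
  (Y=0, Z=0, V=3, X=0, U=1, W=2) weight 1/1890
  (Y=0, Z=0, V=3, X=0, U=2, W=1) weight 1/1890
  (Y=0, Z=0, V=3, X=0, U=2, W=2) weight 1/1890
  (Y=0, Z=1, V=2, X=0, U=1, W=1) weight 1/1080
  (Y=0, Z=1, V=2, X=0, U=1, W=2) weight 1/1080
  (Y=0, Z=1, V=2, X=0, U=2, W=1) weight 1/1080
  (Y=0, Z=1, V=2, X=0, U=2, W=2) weight 1/1080
  (Y=0, Z=1, V=4, X=0, U=1, W=1) weight 1/1080
  … 87 more
Group by V:
  weight(V=2) = 32/945
  weight(V=3) = 19/945
  weight(V=4) = 32/945
Total weight = 32/945 + 19/945 + 32/945 = 83/945
P(V=2 | obs) = 32/945 / 83/945 = 32/83
P(V=3 | obs) = 19/945 / 83/945 = 19/83
P(V=4 | obs) = 32/945 / 83/945 = 32/83

P(V=2) = 32/83, P(V=3) = 19/83, P(V=4) = 32/83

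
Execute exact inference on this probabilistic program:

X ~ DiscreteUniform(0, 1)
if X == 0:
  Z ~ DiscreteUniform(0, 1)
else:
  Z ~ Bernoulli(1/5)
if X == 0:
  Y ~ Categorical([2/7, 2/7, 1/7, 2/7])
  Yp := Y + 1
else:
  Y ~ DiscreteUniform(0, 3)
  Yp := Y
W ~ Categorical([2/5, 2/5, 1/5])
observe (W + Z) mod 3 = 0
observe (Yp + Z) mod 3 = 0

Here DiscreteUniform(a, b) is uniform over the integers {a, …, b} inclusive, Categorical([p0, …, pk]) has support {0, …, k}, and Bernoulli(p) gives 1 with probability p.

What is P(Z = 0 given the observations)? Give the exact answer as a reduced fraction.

Enumerate traces; 5 have nonzero weight after conditioning:
  (X=0, Z=0, Y=2, W=0) weight 1/70
  (X=0, Z=1, Y=1, W=2) weight 1/70
  (X=1, Z=0, Y=0, W=0) weight 1/25
  (X=1, Z=0, Y=3, W=0) weight 1/25
  (X=1, Z=1, Y=2, W=2) weight 1/200
Group by Z:
  weight(Z=0) = 33/350
  weight(Z=1) = 27/1400
Total weight = 33/350 + 27/1400 = 159/1400
P(Z=0 | obs) = 33/350 / 159/1400 = 44/53
P(Z=1 | obs) = 27/1400 / 159/1400 = 9/53

P(Z = 0 | obs) = 44/53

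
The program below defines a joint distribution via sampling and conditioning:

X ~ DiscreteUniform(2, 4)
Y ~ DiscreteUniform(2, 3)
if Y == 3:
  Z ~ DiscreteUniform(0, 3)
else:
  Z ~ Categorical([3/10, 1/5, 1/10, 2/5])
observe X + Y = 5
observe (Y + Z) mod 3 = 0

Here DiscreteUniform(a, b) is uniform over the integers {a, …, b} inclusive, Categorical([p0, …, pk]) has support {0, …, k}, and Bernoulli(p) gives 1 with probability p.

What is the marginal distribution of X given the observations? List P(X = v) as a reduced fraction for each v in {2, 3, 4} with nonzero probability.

Enumerate traces; 3 have nonzero weight after conditioning:
  (X=2, Y=3, Z=0) weight 1/24
  (X=2, Y=3, Z=3) weight 1/24
  (X=3, Y=2, Z=1) weight 1/30
Group by X:
  weight(X=2) = 1/12
  weight(X=3) = 1/30
Total weight = 1/12 + 1/30 = 7/60
P(X=2 | obs) = 1/12 / 7/60 = 5/7
P(X=3 | obs) = 1/30 / 7/60 = 2/7

P(X=2) = 5/7, P(X=3) = 2/7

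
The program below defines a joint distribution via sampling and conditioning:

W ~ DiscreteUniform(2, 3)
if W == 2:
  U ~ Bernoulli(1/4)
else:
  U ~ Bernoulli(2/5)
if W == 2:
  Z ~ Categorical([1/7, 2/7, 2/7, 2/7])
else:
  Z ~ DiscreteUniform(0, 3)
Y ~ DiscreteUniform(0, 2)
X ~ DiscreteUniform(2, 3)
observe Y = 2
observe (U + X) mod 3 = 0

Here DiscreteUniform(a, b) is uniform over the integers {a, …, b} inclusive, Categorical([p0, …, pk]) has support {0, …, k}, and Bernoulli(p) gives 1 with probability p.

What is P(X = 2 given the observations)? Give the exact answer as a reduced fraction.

Enumerate traces; 16 have nonzero weight after conditioning:
  (W=2, U=0, Z=0, Y=2, X=3) weight 1/112
  (W=2, U=0, Z=1, Y=2, X=3) weight 1/56
  (W=2, U=0, Z=2, Y=2, X=3) weight 1/56
  (W=2, U=0, Z=3, Y=2, X=3) weight 1/56
  (W=2, U=1, Z=0, Y=2, X=2) weight 1/336
  (W=2, U=1, Z=1, Y=2, X=2) weight 1/168
  (W=2, U=1, Z=2, Y=2, X=2) weight 1/168
  (W=2, U=1, Z=3, Y=2, X=2) weight 1/168
  … 8 more
Group by X:
  weight(X=2) = 13/240
  weight(X=3) = 9/80
Total weight = 13/240 + 9/80 = 1/6
P(X=2 | obs) = 13/240 / 1/6 = 13/40
P(X=3 | obs) = 9/80 / 1/6 = 27/40

P(X = 2 | obs) = 13/40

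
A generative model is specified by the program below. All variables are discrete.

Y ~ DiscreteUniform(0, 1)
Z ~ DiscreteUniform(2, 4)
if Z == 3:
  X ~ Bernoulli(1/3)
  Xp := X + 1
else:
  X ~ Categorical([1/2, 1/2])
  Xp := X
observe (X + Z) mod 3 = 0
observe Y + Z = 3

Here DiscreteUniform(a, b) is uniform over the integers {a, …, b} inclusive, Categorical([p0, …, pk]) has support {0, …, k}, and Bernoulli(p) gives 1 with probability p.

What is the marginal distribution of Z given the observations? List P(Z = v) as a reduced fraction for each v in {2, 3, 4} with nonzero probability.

P(Z=2) = 3/7, P(Z=3) = 4/7

Enumerate traces; 2 have nonzero weight after conditioning:
  (Y=0, Z=3, X=0) weight 1/9
  (Y=1, Z=2, X=1) weight 1/12
Group by Z:
  weight(Z=2) = 1/12
  weight(Z=3) = 1/9
Total weight = 1/12 + 1/9 = 7/36
P(Z=2 | obs) = 1/12 / 7/36 = 3/7
P(Z=3 | obs) = 1/9 / 7/36 = 4/7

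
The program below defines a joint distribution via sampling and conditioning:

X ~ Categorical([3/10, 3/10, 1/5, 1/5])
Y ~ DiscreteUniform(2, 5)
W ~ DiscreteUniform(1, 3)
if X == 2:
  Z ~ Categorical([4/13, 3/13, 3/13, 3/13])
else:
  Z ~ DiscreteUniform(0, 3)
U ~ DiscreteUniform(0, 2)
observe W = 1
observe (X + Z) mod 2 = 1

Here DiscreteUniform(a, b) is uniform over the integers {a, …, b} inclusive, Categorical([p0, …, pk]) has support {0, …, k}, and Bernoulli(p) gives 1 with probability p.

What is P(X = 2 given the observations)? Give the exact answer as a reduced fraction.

Enumerate traces; 96 have nonzero weight after conditioning:
  (X=0, Y=2, W=1, Z=1, U=0) weight 1/480
  (X=0, Y=2, W=1, Z=1, U=1) weight 1/480
  (X=0, Y=2, W=1, Z=1, U=2) weight 1/480
  (X=0, Y=2, W=1, Z=3, U=0) weight 1/480
  (X=0, Y=2, W=1, Z=3, U=1) weight 1/480
  (X=0, Y=2, W=1, Z=3, U=2) weight 1/480
  (X=0, Y=3, W=1, Z=1, U=0) weight 1/480
  (X=0, Y=3, W=1, Z=1, U=1) weight 1/480
  (X=1, Y=2, W=1, Z=0, U=0) weight 1/480
  (X=2, Y=2, W=1, Z=1, U=0) weight 1/780
  … 86 more
Group by X:
  weight(X=0) = 1/20
  weight(X=1) = 1/20
  weight(X=2) = 2/65
  weight(X=3) = 1/30
Total weight = 1/20 + 1/20 + 2/65 + 1/30 = 32/195
P(X=0 | obs) = 1/20 / 32/195 = 39/128
P(X=1 | obs) = 1/20 / 32/195 = 39/128
P(X=2 | obs) = 2/65 / 32/195 = 3/16
P(X=3 | obs) = 1/30 / 32/195 = 13/64

P(X = 2 | obs) = 3/16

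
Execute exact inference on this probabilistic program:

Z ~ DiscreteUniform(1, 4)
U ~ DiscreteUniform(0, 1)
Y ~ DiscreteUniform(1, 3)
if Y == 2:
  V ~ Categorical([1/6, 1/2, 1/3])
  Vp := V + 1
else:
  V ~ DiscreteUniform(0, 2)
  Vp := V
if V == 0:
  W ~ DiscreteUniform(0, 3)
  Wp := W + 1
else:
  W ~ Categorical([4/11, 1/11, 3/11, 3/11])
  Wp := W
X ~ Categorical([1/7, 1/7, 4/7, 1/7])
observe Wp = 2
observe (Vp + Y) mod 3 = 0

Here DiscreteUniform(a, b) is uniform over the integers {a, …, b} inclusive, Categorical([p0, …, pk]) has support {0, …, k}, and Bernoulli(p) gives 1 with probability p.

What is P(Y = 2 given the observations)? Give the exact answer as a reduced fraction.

P(Y = 2 | obs) = 11/57

Enumerate traces; 96 have nonzero weight after conditioning:
  (Z=1, U=0, Y=1, V=2, W=2, X=0) weight 1/1848
  (Z=1, U=0, Y=1, V=2, W=2, X=1) weight 1/1848
  (Z=1, U=0, Y=1, V=2, W=2, X=2) weight 1/462
  (Z=1, U=0, Y=1, V=2, W=2, X=3) weight 1/1848
  (Z=1, U=0, Y=2, V=0, W=1, X=0) weight 1/4032
  (Z=1, U=0, Y=2, V=0, W=1, X=1) weight 1/4032
  (Z=1, U=0, Y=2, V=0, W=1, X=2) weight 1/1008
  (Z=1, U=0, Y=2, V=0, W=1, X=3) weight 1/4032
  (Z=1, U=0, Y=3, V=0, W=1, X=0) weight 1/2016
  … 87 more
Group by Y:
  weight(Y=1) = 1/33
  weight(Y=2) = 1/72
  weight(Y=3) = 1/36
Total weight = 1/33 + 1/72 + 1/36 = 19/264
P(Y=1 | obs) = 1/33 / 19/264 = 8/19
P(Y=2 | obs) = 1/72 / 19/264 = 11/57
P(Y=3 | obs) = 1/36 / 19/264 = 22/57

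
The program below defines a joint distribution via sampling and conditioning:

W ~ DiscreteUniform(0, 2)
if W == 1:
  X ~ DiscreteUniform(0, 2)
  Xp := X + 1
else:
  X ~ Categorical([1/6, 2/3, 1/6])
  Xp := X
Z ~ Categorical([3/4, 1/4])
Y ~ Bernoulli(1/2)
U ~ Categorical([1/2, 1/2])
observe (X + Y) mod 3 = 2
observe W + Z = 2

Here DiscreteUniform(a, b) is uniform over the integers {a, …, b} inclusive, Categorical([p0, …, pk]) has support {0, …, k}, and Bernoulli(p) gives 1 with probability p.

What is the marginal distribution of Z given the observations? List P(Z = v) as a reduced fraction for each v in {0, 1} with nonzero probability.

P(Z=0) = 15/19, P(Z=1) = 4/19

Enumerate traces; 8 have nonzero weight after conditioning:
  (W=1, X=1, Z=1, Y=1, U=0) weight 1/144
  (W=1, X=1, Z=1, Y=1, U=1) weight 1/144
  (W=1, X=2, Z=1, Y=0, U=0) weight 1/144
  (W=1, X=2, Z=1, Y=0, U=1) weight 1/144
  (W=2, X=1, Z=0, Y=1, U=0) weight 1/24
  (W=2, X=1, Z=0, Y=1, U=1) weight 1/24
  (W=2, X=2, Z=0, Y=0, U=0) weight 1/96
  (W=2, X=2, Z=0, Y=0, U=1) weight 1/96
Group by Z:
  weight(Z=0) = 5/48
  weight(Z=1) = 1/36
Total weight = 5/48 + 1/36 = 19/144
P(Z=0 | obs) = 5/48 / 19/144 = 15/19
P(Z=1 | obs) = 1/36 / 19/144 = 4/19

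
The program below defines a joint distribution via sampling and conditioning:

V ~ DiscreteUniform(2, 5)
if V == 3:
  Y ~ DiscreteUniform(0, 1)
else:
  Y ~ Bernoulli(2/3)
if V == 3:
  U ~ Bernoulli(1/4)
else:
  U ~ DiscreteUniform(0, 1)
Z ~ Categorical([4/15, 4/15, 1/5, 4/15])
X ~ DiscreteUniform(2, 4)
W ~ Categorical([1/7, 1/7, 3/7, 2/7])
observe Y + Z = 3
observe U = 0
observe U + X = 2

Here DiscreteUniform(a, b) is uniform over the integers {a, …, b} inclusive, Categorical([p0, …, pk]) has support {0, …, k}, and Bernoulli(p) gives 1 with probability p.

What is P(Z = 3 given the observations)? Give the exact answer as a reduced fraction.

Enumerate traces; 32 have nonzero weight after conditioning:
  (V=2, Y=0, U=0, Z=3, X=2, W=0) weight 1/1890
  (V=2, Y=0, U=0, Z=3, X=2, W=1) weight 1/1890
  (V=2, Y=0, U=0, Z=3, X=2, W=2) weight 1/630
  (V=2, Y=0, U=0, Z=3, X=2, W=3) weight 1/945
  (V=2, Y=1, U=0, Z=2, X=2, W=0) weight 1/1260
  (V=2, Y=1, U=0, Z=2, X=2, W=1) weight 1/1260
  (V=2, Y=1, U=0, Z=2, X=2, W=2) weight 1/420
  (V=2, Y=1, U=0, Z=2, X=2, W=3) weight 1/630
  … 24 more
Group by Z:
  weight(Z=2) = 11/480
  weight(Z=3) = 7/360
Total weight = 11/480 + 7/360 = 61/1440
P(Z=2 | obs) = 11/480 / 61/1440 = 33/61
P(Z=3 | obs) = 7/360 / 61/1440 = 28/61

P(Z = 3 | obs) = 28/61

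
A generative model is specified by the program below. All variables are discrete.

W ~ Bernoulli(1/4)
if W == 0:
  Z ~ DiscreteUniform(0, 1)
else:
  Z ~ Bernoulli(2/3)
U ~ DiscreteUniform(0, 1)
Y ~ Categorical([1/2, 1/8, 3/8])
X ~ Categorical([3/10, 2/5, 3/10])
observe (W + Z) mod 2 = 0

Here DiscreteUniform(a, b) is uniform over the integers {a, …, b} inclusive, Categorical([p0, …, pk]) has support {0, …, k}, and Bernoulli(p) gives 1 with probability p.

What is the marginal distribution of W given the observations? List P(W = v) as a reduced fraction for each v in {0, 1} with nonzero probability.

P(W=0) = 9/13, P(W=1) = 4/13

Enumerate traces; 36 have nonzero weight after conditioning:
  (W=0, Z=0, U=0, Y=0, X=0) weight 9/320
  (W=0, Z=0, U=0, Y=0, X=1) weight 3/80
  (W=0, Z=0, U=0, Y=0, X=2) weight 9/320
  (W=0, Z=0, U=0, Y=1, X=0) weight 9/1280
  (W=0, Z=0, U=0, Y=1, X=1) weight 3/320
  (W=0, Z=0, U=0, Y=1, X=2) weight 9/1280
  (W=0, Z=0, U=0, Y=2, X=0) weight 27/1280
  (W=0, Z=0, U=0, Y=2, X=1) weight 9/320
  (W=1, Z=1, U=0, Y=0, X=0) weight 1/80
  … 27 more
Group by W:
  weight(W=0) = 3/8
  weight(W=1) = 1/6
Total weight = 3/8 + 1/6 = 13/24
P(W=0 | obs) = 3/8 / 13/24 = 9/13
P(W=1 | obs) = 1/6 / 13/24 = 4/13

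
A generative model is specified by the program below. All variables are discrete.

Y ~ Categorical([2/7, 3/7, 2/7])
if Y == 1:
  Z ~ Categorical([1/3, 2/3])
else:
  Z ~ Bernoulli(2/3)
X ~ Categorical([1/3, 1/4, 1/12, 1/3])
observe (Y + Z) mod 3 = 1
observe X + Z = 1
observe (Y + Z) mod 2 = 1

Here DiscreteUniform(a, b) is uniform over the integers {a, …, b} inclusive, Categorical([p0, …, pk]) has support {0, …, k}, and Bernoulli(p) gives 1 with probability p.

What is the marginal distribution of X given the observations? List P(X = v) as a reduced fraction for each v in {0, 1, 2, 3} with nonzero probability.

Enumerate traces; 2 have nonzero weight after conditioning:
  (Y=0, Z=1, X=0) weight 4/63
  (Y=1, Z=0, X=1) weight 1/28
Group by X:
  weight(X=0) = 4/63
  weight(X=1) = 1/28
Total weight = 4/63 + 1/28 = 25/252
P(X=0 | obs) = 4/63 / 25/252 = 16/25
P(X=1 | obs) = 1/28 / 25/252 = 9/25

P(X=0) = 16/25, P(X=1) = 9/25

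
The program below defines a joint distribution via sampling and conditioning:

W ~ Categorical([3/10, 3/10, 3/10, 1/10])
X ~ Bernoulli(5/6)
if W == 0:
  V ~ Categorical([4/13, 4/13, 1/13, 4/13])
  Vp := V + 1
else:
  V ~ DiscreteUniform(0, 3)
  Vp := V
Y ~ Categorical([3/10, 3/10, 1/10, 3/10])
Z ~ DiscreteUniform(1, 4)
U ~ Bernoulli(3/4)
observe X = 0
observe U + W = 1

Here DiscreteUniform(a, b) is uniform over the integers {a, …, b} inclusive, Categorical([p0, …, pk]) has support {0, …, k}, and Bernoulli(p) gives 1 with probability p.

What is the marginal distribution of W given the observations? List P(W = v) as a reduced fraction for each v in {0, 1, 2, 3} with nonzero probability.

Enumerate traces; 128 have nonzero weight after conditioning:
  (W=0, X=0, V=0, Y=0, Z=1, U=1) weight 9/10400
  (W=0, X=0, V=0, Y=0, Z=2, U=1) weight 9/10400
  (W=0, X=0, V=0, Y=0, Z=3, U=1) weight 9/10400
  (W=0, X=0, V=0, Y=0, Z=4, U=1) weight 9/10400
  (W=0, X=0, V=0, Y=1, Z=1, U=1) weight 9/10400
  (W=0, X=0, V=0, Y=1, Z=2, U=1) weight 9/10400
  (W=0, X=0, V=0, Y=1, Z=3, U=1) weight 9/10400
  (W=0, X=0, V=0, Y=1, Z=4, U=1) weight 9/10400
  (W=1, X=0, V=0, Y=0, Z=1, U=0) weight 3/12800
  … 119 more
Group by W:
  weight(W=0) = 3/80
  weight(W=1) = 1/80
Total weight = 3/80 + 1/80 = 1/20
P(W=0 | obs) = 3/80 / 1/20 = 3/4
P(W=1 | obs) = 1/80 / 1/20 = 1/4

P(W=0) = 3/4, P(W=1) = 1/4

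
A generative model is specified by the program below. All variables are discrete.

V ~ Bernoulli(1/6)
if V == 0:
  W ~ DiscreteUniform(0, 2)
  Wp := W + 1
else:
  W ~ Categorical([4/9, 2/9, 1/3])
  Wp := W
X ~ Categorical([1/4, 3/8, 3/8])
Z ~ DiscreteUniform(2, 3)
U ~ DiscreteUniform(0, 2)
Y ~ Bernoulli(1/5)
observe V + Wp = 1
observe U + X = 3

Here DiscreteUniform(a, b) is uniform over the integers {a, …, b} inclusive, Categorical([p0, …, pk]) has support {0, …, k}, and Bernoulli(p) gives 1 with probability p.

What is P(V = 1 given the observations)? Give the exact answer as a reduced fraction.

Enumerate traces; 16 have nonzero weight after conditioning:
  (V=0, W=0, X=1, Z=2, U=2, Y=0) weight 1/72
  (V=0, W=0, X=1, Z=2, U=2, Y=1) weight 1/288
  (V=0, W=0, X=1, Z=3, U=2, Y=0) weight 1/72
  (V=0, W=0, X=1, Z=3, U=2, Y=1) weight 1/288
  (V=0, W=0, X=2, Z=2, U=1, Y=0) weight 1/72
  (V=0, W=0, X=2, Z=2, U=1, Y=1) weight 1/288
  (V=0, W=0, X=2, Z=3, U=1, Y=0) weight 1/72
  (V=0, W=0, X=2, Z=3, U=1, Y=1) weight 1/288
  (V=1, W=0, X=1, Z=2, U=2, Y=0) weight 1/270
  … 7 more
Group by V:
  weight(V=0) = 5/72
  weight(V=1) = 1/54
Total weight = 5/72 + 1/54 = 19/216
P(V=0 | obs) = 5/72 / 19/216 = 15/19
P(V=1 | obs) = 1/54 / 19/216 = 4/19

P(V = 1 | obs) = 4/19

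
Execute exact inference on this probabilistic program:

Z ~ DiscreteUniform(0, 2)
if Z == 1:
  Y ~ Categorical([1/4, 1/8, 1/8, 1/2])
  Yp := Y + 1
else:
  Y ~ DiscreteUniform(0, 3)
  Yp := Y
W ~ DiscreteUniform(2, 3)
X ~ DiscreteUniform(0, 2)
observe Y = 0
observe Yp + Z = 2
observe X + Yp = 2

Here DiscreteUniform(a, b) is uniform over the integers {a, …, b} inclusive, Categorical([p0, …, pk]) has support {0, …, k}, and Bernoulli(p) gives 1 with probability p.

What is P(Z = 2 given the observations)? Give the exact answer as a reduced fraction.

Enumerate traces; 4 have nonzero weight after conditioning:
  (Z=1, Y=0, W=2, X=1) weight 1/72
  (Z=1, Y=0, W=3, X=1) weight 1/72
  (Z=2, Y=0, W=2, X=2) weight 1/72
  (Z=2, Y=0, W=3, X=2) weight 1/72
Group by Z:
  weight(Z=1) = 1/36
  weight(Z=2) = 1/36
Total weight = 1/36 + 1/36 = 1/18
P(Z=1 | obs) = 1/36 / 1/18 = 1/2
P(Z=2 | obs) = 1/36 / 1/18 = 1/2

P(Z = 2 | obs) = 1/2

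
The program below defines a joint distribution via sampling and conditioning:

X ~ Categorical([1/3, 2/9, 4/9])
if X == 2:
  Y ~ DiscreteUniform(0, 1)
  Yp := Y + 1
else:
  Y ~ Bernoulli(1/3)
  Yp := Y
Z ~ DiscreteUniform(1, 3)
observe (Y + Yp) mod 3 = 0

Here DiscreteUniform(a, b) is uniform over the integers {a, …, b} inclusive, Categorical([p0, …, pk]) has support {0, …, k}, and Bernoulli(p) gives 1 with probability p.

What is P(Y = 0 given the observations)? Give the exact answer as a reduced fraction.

P(Y = 0 | obs) = 5/8

Enumerate traces; 9 have nonzero weight after conditioning:
  (X=0, Y=0, Z=1) weight 2/27
  (X=0, Y=0, Z=2) weight 2/27
  (X=0, Y=0, Z=3) weight 2/27
  (X=1, Y=0, Z=1) weight 4/81
  (X=1, Y=0, Z=2) weight 4/81
  (X=1, Y=0, Z=3) weight 4/81
  (X=2, Y=1, Z=1) weight 2/27
  (X=2, Y=1, Z=2) weight 2/27
  … 1 more
Group by Y:
  weight(Y=0) = 10/27
  weight(Y=1) = 2/9
Total weight = 10/27 + 2/9 = 16/27
P(Y=0 | obs) = 10/27 / 16/27 = 5/8
P(Y=1 | obs) = 2/9 / 16/27 = 3/8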